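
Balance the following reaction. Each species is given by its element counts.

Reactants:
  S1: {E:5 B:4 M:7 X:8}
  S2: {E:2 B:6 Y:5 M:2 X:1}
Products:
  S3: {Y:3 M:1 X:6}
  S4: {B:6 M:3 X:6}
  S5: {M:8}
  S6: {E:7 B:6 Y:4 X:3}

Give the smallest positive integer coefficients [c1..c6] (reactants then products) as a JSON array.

E: 6·5+6·2 = 42 | 2·0+4·0+5·0+6·7 = 42
B: 6·4+6·6 = 60 | 2·0+4·6+5·0+6·6 = 60
Y: 6·0+6·5 = 30 | 2·3+4·0+5·0+6·4 = 30
M: 6·7+6·2 = 54 | 2·1+4·3+5·8+6·0 = 54
X: 6·8+6·1 = 54 | 2·6+4·6+5·0+6·3 = 54
gcd(6,6,2,4,5,6) = 1

Coefficients: [6, 6, 2, 4, 5, 6]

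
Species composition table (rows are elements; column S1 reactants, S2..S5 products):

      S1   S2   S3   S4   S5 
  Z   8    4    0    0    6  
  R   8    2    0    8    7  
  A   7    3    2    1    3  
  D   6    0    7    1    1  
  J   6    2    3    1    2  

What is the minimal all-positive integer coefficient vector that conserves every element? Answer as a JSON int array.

Z: 4·8 = 32 | 5·4+3·0+1·0+2·6 = 32
R: 4·8 = 32 | 5·2+3·0+1·8+2·7 = 32
A: 4·7 = 28 | 5·3+3·2+1·1+2·3 = 28
D: 4·6 = 24 | 5·0+3·7+1·1+2·1 = 24
J: 4·6 = 24 | 5·2+3·3+1·1+2·2 = 24
gcd(4,5,3,1,2) = 1

Coefficients: [4, 5, 3, 1, 2]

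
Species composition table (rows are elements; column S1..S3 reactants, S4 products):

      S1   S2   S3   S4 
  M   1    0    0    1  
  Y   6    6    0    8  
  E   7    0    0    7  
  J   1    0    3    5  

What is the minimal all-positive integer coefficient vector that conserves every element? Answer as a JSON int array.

M: 3·1+1·0+4·0 = 3 | 3·1 = 3
Y: 3·6+1·6+4·0 = 24 | 3·8 = 24
E: 3·7+1·0+4·0 = 21 | 3·7 = 21
J: 3·1+1·0+4·3 = 15 | 3·5 = 15
gcd(3,1,4,3) = 1

Coefficients: [3, 1, 4, 3]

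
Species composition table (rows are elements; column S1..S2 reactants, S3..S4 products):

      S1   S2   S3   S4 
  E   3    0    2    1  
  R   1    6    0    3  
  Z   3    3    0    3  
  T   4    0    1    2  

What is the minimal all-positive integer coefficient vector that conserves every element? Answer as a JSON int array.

E: 3·3+2·0 = 9 | 2·2+5·1 = 9
R: 3·1+2·6 = 15 | 2·0+5·3 = 15
Z: 3·3+2·3 = 15 | 2·0+5·3 = 15
T: 3·4+2·0 = 12 | 2·1+5·2 = 12
gcd(3,2,2,5) = 1

Coefficients: [3, 2, 2, 5]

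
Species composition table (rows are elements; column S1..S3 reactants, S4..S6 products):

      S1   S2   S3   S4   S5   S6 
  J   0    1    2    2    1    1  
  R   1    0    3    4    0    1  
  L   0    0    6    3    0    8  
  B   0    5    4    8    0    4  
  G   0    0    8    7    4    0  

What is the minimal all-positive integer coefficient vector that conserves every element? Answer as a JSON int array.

Coefficients: [1, 4, 6, 4, 5, 3]

J: 1·0+4·1+6·2 = 16 | 4·2+5·1+3·1 = 16
R: 1·1+4·0+6·3 = 19 | 4·4+5·0+3·1 = 19
L: 1·0+4·0+6·6 = 36 | 4·3+5·0+3·8 = 36
B: 1·0+4·5+6·4 = 44 | 4·8+5·0+3·4 = 44
G: 1·0+4·0+6·8 = 48 | 4·7+5·4+3·0 = 48
gcd(1,4,6,4,5,3) = 1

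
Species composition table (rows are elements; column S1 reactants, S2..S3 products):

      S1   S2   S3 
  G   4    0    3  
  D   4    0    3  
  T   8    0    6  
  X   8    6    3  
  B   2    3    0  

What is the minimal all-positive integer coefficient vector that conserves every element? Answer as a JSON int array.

Coefficients: [3, 2, 4]

G: 3·4 = 12 | 2·0+4·3 = 12
D: 3·4 = 12 | 2·0+4·3 = 12
T: 3·8 = 24 | 2·0+4·6 = 24
X: 3·8 = 24 | 2·6+4·3 = 24
B: 3·2 = 6 | 2·3+4·0 = 6
gcd(3,2,4) = 1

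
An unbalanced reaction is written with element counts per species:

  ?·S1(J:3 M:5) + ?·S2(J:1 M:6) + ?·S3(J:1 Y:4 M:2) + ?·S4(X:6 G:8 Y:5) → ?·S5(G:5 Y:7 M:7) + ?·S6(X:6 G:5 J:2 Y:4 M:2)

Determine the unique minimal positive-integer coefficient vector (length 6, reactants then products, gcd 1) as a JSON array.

X: 1·0+3·0+4·0+5·6 = 30 | 3·0+5·6 = 30
G: 1·0+3·0+4·0+5·8 = 40 | 3·5+5·5 = 40
J: 1·3+3·1+4·1+5·0 = 10 | 3·0+5·2 = 10
Y: 1·0+3·0+4·4+5·5 = 41 | 3·7+5·4 = 41
M: 1·5+3·6+4·2+5·0 = 31 | 3·7+5·2 = 31
gcd(1,3,4,5,3,5) = 1

Coefficients: [1, 3, 4, 5, 3, 5]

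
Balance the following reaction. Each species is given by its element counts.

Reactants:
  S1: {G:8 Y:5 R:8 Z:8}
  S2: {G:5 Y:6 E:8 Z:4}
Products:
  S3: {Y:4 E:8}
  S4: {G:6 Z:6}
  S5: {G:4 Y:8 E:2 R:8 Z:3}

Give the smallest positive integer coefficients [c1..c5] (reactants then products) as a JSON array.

G: 4·8+4·5 = 52 | 3·0+6·6+4·4 = 52
Y: 4·5+4·6 = 44 | 3·4+6·0+4·8 = 44
E: 4·0+4·8 = 32 | 3·8+6·0+4·2 = 32
R: 4·8+4·0 = 32 | 3·0+6·0+4·8 = 32
Z: 4·8+4·4 = 48 | 3·0+6·6+4·3 = 48
gcd(4,4,3,6,4) = 1

Coefficients: [4, 4, 3, 6, 4]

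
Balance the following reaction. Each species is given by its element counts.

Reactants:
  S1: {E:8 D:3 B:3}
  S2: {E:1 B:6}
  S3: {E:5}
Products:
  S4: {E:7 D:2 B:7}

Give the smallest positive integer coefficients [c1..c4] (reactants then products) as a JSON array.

Coefficients: [4, 5, 1, 6]

E: 4·8+5·1+1·5 = 42 | 6·7 = 42
D: 4·3+5·0+1·0 = 12 | 6·2 = 12
B: 4·3+5·6+1·0 = 42 | 6·7 = 42
gcd(4,5,1,6) = 1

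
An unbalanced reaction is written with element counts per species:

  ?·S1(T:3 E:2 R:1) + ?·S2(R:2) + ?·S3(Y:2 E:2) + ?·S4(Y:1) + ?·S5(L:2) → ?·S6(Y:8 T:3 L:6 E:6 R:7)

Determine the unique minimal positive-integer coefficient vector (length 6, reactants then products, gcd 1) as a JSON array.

Y: 1·0+3·0+2·2+4·1+3·0 = 8 | 1·8 = 8
T: 1·3+3·0+2·0+4·0+3·0 = 3 | 1·3 = 3
L: 1·0+3·0+2·0+4·0+3·2 = 6 | 1·6 = 6
E: 1·2+3·0+2·2+4·0+3·0 = 6 | 1·6 = 6
R: 1·1+3·2+2·0+4·0+3·0 = 7 | 1·7 = 7
gcd(1,3,2,4,3,1) = 1

Coefficients: [1, 3, 2, 4, 3, 1]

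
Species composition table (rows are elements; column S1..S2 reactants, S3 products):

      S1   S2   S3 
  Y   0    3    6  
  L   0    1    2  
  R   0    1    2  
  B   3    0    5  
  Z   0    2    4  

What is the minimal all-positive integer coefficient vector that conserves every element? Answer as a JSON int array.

Y: 5·0+6·3 = 18 | 3·6 = 18
L: 5·0+6·1 = 6 | 3·2 = 6
R: 5·0+6·1 = 6 | 3·2 = 6
B: 5·3+6·0 = 15 | 3·5 = 15
Z: 5·0+6·2 = 12 | 3·4 = 12
gcd(5,6,3) = 1

Coefficients: [5, 6, 3]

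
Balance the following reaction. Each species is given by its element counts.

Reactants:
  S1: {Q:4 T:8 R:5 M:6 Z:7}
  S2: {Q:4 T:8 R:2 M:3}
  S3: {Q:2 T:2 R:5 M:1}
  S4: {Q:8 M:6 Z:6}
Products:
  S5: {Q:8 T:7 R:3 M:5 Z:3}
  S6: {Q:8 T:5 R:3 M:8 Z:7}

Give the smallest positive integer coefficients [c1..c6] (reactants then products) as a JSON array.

Q: 2·4+5·4+2·2+6·8 = 80 | 5·8+5·8 = 80
T: 2·8+5·8+2·2+6·0 = 60 | 5·7+5·5 = 60
R: 2·5+5·2+2·5+6·0 = 30 | 5·3+5·3 = 30
M: 2·6+5·3+2·1+6·6 = 65 | 5·5+5·8 = 65
Z: 2·7+5·0+2·0+6·6 = 50 | 5·3+5·7 = 50
gcd(2,5,2,6,5,5) = 1

Coefficients: [2, 5, 2, 6, 5, 5]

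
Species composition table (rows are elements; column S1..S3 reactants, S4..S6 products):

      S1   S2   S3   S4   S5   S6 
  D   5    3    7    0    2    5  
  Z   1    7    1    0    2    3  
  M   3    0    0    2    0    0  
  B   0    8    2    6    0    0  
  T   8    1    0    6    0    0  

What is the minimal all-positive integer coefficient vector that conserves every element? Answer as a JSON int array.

D: 2·5+2·3+1·7 = 23 | 3·0+4·2+3·5 = 23
Z: 2·1+2·7+1·1 = 17 | 3·0+4·2+3·3 = 17
M: 2·3+2·0+1·0 = 6 | 3·2+4·0+3·0 = 6
B: 2·0+2·8+1·2 = 18 | 3·6+4·0+3·0 = 18
T: 2·8+2·1+1·0 = 18 | 3·6+4·0+3·0 = 18
gcd(2,2,1,3,4,3) = 1

Coefficients: [2, 2, 1, 3, 4, 3]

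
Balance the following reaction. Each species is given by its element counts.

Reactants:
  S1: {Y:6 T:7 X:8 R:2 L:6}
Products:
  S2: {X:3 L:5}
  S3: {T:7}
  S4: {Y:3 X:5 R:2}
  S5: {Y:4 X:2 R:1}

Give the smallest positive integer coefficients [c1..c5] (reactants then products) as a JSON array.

Y: 5·6 = 30 | 6·0+5·0+2·3+6·4 = 30
T: 5·7 = 35 | 6·0+5·7+2·0+6·0 = 35
X: 5·8 = 40 | 6·3+5·0+2·5+6·2 = 40
R: 5·2 = 10 | 6·0+5·0+2·2+6·1 = 10
L: 5·6 = 30 | 6·5+5·0+2·0+6·0 = 30
gcd(5,6,5,2,6) = 1

Coefficients: [5, 6, 5, 2, 6]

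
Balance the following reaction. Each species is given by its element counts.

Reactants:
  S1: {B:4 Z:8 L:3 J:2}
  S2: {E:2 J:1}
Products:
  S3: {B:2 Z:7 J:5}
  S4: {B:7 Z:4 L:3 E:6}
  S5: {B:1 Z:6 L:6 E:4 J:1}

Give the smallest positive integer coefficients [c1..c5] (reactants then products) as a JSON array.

B: 3·4+5·0 = 12 | 2·2+1·7+1·1 = 12
Z: 3·8+5·0 = 24 | 2·7+1·4+1·6 = 24
L: 3·3+5·0 = 9 | 2·0+1·3+1·6 = 9
E: 3·0+5·2 = 10 | 2·0+1·6+1·4 = 10
J: 3·2+5·1 = 11 | 2·5+1·0+1·1 = 11
gcd(3,5,2,1,1) = 1

Coefficients: [3, 5, 2, 1, 1]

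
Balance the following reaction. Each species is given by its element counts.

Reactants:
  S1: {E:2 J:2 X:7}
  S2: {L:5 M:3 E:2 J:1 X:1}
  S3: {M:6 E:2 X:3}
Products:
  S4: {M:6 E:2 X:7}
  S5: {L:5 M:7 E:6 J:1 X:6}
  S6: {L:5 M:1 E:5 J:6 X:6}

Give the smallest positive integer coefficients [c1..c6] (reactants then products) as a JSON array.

L: 5·0+3·5+5·0 = 15 | 5·0+1·5+2·5 = 15
M: 5·0+3·3+5·6 = 39 | 5·6+1·7+2·1 = 39
E: 5·2+3·2+5·2 = 26 | 5·2+1·6+2·5 = 26
J: 5·2+3·1+5·0 = 13 | 5·0+1·1+2·6 = 13
X: 5·7+3·1+5·3 = 53 | 5·7+1·6+2·6 = 53
gcd(5,3,5,5,1,2) = 1

Coefficients: [5, 3, 5, 5, 1, 2]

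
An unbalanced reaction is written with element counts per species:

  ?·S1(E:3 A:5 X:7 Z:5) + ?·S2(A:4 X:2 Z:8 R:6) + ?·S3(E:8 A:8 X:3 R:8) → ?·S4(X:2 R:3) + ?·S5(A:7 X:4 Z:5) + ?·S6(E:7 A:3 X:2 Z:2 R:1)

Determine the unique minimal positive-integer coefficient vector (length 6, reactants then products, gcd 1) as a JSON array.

E: 4·3+1·0+2·8 = 28 | 6·0+4·0+4·7 = 28
A: 4·5+1·4+2·8 = 40 | 6·0+4·7+4·3 = 40
X: 4·7+1·2+2·3 = 36 | 6·2+4·4+4·2 = 36
Z: 4·5+1·8+2·0 = 28 | 6·0+4·5+4·2 = 28
R: 4·0+1·6+2·8 = 22 | 6·3+4·0+4·1 = 22
gcd(4,1,2,6,4,4) = 1

Coefficients: [4, 1, 2, 6, 4, 4]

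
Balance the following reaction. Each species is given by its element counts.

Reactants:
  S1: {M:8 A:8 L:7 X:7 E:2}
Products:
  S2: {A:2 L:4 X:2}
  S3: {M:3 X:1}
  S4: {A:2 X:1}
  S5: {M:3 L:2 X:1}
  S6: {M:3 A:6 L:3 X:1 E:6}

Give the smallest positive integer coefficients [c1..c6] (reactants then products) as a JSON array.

Coefficients: [3, 4, 6, 5, 1, 1]

M: 3·8 = 24 | 4·0+6·3+5·0+1·3+1·3 = 24
A: 3·8 = 24 | 4·2+6·0+5·2+1·0+1·6 = 24
L: 3·7 = 21 | 4·4+6·0+5·0+1·2+1·3 = 21
X: 3·7 = 21 | 4·2+6·1+5·1+1·1+1·1 = 21
E: 3·2 = 6 | 4·0+6·0+5·0+1·0+1·6 = 6
gcd(3,4,6,5,1,1) = 1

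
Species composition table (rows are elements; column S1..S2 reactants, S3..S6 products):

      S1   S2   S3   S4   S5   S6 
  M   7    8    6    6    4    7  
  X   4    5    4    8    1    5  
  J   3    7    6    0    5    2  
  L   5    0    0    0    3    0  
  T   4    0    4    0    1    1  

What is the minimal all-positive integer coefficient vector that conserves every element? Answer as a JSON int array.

M: 3·7+4·8 = 53 | 1·6+1·6+5·4+3·7 = 53
X: 3·4+4·5 = 32 | 1·4+1·8+5·1+3·5 = 32
J: 3·3+4·7 = 37 | 1·6+1·0+5·5+3·2 = 37
L: 3·5+4·0 = 15 | 1·0+1·0+5·3+3·0 = 15
T: 3·4+4·0 = 12 | 1·4+1·0+5·1+3·1 = 12
gcd(3,4,1,1,5,3) = 1

Coefficients: [3, 4, 1, 1, 5, 3]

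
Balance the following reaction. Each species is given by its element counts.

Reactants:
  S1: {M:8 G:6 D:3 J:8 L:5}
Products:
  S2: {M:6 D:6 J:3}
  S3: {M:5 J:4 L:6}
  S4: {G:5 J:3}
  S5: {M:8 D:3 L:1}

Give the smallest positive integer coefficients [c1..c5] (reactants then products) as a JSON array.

M: 5·8 = 40 | 2·6+4·5+6·0+1·8 = 40
G: 5·6 = 30 | 2·0+4·0+6·5+1·0 = 30
D: 5·3 = 15 | 2·6+4·0+6·0+1·3 = 15
J: 5·8 = 40 | 2·3+4·4+6·3+1·0 = 40
L: 5·5 = 25 | 2·0+4·6+6·0+1·1 = 25
gcd(5,2,4,6,1) = 1

Coefficients: [5, 2, 4, 6, 1]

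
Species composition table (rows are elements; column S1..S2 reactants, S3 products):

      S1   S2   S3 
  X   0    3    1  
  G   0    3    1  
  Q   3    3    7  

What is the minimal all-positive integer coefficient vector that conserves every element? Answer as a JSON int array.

Coefficients: [6, 1, 3]

X: 6·0+1·3 = 3 | 3·1 = 3
G: 6·0+1·3 = 3 | 3·1 = 3
Q: 6·3+1·3 = 21 | 3·7 = 21
gcd(6,1,3) = 1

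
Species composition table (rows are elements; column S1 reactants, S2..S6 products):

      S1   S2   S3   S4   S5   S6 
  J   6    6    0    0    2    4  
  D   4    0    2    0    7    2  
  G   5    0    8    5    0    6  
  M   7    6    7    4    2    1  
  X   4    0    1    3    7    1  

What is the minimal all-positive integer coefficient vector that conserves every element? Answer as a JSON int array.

J: 5·6 = 30 | 3·6+1·0+1·0+2·2+2·4 = 30
D: 5·4 = 20 | 3·0+1·2+1·0+2·7+2·2 = 20
G: 5·5 = 25 | 3·0+1·8+1·5+2·0+2·6 = 25
M: 5·7 = 35 | 3·6+1·7+1·4+2·2+2·1 = 35
X: 5·4 = 20 | 3·0+1·1+1·3+2·7+2·1 = 20
gcd(5,3,1,1,2,2) = 1

Coefficients: [5, 3, 1, 1, 2, 2]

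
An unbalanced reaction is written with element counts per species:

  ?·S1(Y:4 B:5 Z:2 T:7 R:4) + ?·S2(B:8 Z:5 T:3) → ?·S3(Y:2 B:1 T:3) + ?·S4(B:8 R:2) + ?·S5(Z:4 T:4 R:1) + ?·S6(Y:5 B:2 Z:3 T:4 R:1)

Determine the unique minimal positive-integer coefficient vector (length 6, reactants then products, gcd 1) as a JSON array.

Coefficients: [5, 4, 5, 6, 6, 2]

Y: 5·4+4·0 = 20 | 5·2+6·0+6·0+2·5 = 20
B: 5·5+4·8 = 57 | 5·1+6·8+6·0+2·2 = 57
Z: 5·2+4·5 = 30 | 5·0+6·0+6·4+2·3 = 30
T: 5·7+4·3 = 47 | 5·3+6·0+6·4+2·4 = 47
R: 5·4+4·0 = 20 | 5·0+6·2+6·1+2·1 = 20
gcd(5,4,5,6,6,2) = 1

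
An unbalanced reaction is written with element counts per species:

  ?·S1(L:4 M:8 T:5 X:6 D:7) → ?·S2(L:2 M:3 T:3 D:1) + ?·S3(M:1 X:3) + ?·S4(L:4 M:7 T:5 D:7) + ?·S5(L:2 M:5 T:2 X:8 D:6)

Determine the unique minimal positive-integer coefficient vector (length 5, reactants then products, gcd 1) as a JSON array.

Coefficients: [5, 3, 2, 2, 3]

L: 5·4 = 20 | 3·2+2·0+2·4+3·2 = 20
M: 5·8 = 40 | 3·3+2·1+2·7+3·5 = 40
T: 5·5 = 25 | 3·3+2·0+2·5+3·2 = 25
X: 5·6 = 30 | 3·0+2·3+2·0+3·8 = 30
D: 5·7 = 35 | 3·1+2·0+2·7+3·6 = 35
gcd(5,3,2,2,3) = 1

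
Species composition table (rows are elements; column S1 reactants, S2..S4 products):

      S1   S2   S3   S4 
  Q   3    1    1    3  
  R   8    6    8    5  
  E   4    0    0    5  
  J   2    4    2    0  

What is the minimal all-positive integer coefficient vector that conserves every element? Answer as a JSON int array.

Coefficients: [5, 2, 1, 4]

Q: 5·3 = 15 | 2·1+1·1+4·3 = 15
R: 5·8 = 40 | 2·6+1·8+4·5 = 40
E: 5·4 = 20 | 2·0+1·0+4·5 = 20
J: 5·2 = 10 | 2·4+1·2+4·0 = 10
gcd(5,2,1,4) = 1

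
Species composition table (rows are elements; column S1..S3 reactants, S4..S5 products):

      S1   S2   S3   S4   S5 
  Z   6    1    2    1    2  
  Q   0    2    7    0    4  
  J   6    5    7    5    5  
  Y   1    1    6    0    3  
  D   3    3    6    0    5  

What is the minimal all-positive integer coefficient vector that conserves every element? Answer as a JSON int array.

Z: 1·6+5·1+2·2 = 15 | 3·1+6·2 = 15
Q: 1·0+5·2+2·7 = 24 | 3·0+6·4 = 24
J: 1·6+5·5+2·7 = 45 | 3·5+6·5 = 45
Y: 1·1+5·1+2·6 = 18 | 3·0+6·3 = 18
D: 1·3+5·3+2·6 = 30 | 3·0+6·5 = 30
gcd(1,5,2,3,6) = 1

Coefficients: [1, 5, 2, 3, 6]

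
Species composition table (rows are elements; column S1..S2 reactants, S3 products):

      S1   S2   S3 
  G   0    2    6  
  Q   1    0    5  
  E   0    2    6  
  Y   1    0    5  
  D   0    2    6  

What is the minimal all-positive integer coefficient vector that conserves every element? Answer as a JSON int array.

Coefficients: [5, 3, 1]

G: 5·0+3·2 = 6 | 1·6 = 6
Q: 5·1+3·0 = 5 | 1·5 = 5
E: 5·0+3·2 = 6 | 1·6 = 6
Y: 5·1+3·0 = 5 | 1·5 = 5
D: 5·0+3·2 = 6 | 1·6 = 6
gcd(5,3,1) = 1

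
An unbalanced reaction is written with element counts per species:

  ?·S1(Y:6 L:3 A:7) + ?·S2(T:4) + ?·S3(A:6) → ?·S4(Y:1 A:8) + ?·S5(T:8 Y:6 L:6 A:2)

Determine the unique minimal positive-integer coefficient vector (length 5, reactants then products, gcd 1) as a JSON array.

T: 2·0+2·4+6·0 = 8 | 6·0+1·8 = 8
Y: 2·6+2·0+6·0 = 12 | 6·1+1·6 = 12
L: 2·3+2·0+6·0 = 6 | 6·0+1·6 = 6
A: 2·7+2·0+6·6 = 50 | 6·8+1·2 = 50
gcd(2,2,6,6,1) = 1

Coefficients: [2, 2, 6, 6, 1]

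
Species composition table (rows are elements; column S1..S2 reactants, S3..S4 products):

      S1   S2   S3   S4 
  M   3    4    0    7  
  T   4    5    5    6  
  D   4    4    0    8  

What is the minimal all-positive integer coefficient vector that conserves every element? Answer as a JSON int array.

Coefficients: [5, 5, 3, 5]

M: 5·3+5·4 = 35 | 3·0+5·7 = 35
T: 5·4+5·5 = 45 | 3·5+5·6 = 45
D: 5·4+5·4 = 40 | 3·0+5·8 = 40
gcd(5,5,3,5) = 1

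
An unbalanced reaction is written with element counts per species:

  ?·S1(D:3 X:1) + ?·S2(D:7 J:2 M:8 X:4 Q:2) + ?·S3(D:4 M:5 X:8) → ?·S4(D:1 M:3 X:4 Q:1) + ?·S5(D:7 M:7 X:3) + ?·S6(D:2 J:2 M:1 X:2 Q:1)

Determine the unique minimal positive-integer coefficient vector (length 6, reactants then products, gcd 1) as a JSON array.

D: 1·3+5·7+3·4 = 50 | 5·1+5·7+5·2 = 50
J: 1·0+5·2+3·0 = 10 | 5·0+5·0+5·2 = 10
M: 1·0+5·8+3·5 = 55 | 5·3+5·7+5·1 = 55
X: 1·1+5·4+3·8 = 45 | 5·4+5·3+5·2 = 45
Q: 1·0+5·2+3·0 = 10 | 5·1+5·0+5·1 = 10
gcd(1,5,3,5,5,5) = 1

Coefficients: [1, 5, 3, 5, 5, 5]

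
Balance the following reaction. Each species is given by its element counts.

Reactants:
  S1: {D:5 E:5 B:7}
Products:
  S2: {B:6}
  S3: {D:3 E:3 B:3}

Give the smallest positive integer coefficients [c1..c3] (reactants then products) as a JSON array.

D: 3·5 = 15 | 1·0+5·3 = 15
E: 3·5 = 15 | 1·0+5·3 = 15
B: 3·7 = 21 | 1·6+5·3 = 21
gcd(3,1,5) = 1

Coefficients: [3, 1, 5]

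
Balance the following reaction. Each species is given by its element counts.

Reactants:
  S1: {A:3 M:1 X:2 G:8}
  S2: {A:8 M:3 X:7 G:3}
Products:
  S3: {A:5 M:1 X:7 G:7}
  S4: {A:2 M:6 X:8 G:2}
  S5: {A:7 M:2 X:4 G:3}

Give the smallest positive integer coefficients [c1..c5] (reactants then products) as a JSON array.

A: 2·3+6·8 = 54 | 2·5+1·2+6·7 = 54
M: 2·1+6·3 = 20 | 2·1+1·6+6·2 = 20
X: 2·2+6·7 = 46 | 2·7+1·8+6·4 = 46
G: 2·8+6·3 = 34 | 2·7+1·2+6·3 = 34
gcd(2,6,2,1,6) = 1

Coefficients: [2, 6, 2, 1, 6]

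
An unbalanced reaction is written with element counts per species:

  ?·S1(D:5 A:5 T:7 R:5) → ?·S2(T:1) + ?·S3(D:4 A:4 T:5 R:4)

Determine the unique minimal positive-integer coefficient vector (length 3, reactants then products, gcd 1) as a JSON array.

Coefficients: [4, 3, 5]

D: 4·5 = 20 | 3·0+5·4 = 20
A: 4·5 = 20 | 3·0+5·4 = 20
T: 4·7 = 28 | 3·1+5·5 = 28
R: 4·5 = 20 | 3·0+5·4 = 20
gcd(4,3,5) = 1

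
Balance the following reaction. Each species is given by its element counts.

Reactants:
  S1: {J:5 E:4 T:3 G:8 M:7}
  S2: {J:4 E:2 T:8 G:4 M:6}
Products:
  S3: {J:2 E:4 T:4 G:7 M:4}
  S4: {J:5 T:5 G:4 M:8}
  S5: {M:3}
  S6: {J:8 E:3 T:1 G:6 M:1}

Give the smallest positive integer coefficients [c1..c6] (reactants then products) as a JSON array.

Coefficients: [5, 1, 4, 1, 5, 2]

J: 5·5+1·4 = 29 | 4·2+1·5+5·0+2·8 = 29
E: 5·4+1·2 = 22 | 4·4+1·0+5·0+2·3 = 22
T: 5·3+1·8 = 23 | 4·4+1·5+5·0+2·1 = 23
G: 5·8+1·4 = 44 | 4·7+1·4+5·0+2·6 = 44
M: 5·7+1·6 = 41 | 4·4+1·8+5·3+2·1 = 41
gcd(5,1,4,1,5,2) = 1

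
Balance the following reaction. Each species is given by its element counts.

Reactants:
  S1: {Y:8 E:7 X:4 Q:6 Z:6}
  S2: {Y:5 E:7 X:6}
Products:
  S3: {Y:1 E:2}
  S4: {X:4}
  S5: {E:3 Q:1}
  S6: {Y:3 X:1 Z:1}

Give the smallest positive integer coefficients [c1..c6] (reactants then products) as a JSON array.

Y: 1·8+3·5 = 23 | 5·1+4·0+6·0+6·3 = 23
E: 1·7+3·7 = 28 | 5·2+4·0+6·3+6·0 = 28
X: 1·4+3·6 = 22 | 5·0+4·4+6·0+6·1 = 22
Q: 1·6+3·0 = 6 | 5·0+4·0+6·1+6·0 = 6
Z: 1·6+3·0 = 6 | 5·0+4·0+6·0+6·1 = 6
gcd(1,3,5,4,6,6) = 1

Coefficients: [1, 3, 5, 4, 6, 6]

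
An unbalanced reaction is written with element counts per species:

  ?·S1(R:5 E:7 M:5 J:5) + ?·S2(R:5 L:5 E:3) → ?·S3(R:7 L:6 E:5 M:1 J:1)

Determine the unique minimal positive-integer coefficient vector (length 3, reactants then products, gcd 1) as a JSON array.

Coefficients: [1, 6, 5]

R: 1·5+6·5 = 35 | 5·7 = 35
L: 1·0+6·5 = 30 | 5·6 = 30
E: 1·7+6·3 = 25 | 5·5 = 25
M: 1·5+6·0 = 5 | 5·1 = 5
J: 1·5+6·0 = 5 | 5·1 = 5
gcd(1,6,5) = 1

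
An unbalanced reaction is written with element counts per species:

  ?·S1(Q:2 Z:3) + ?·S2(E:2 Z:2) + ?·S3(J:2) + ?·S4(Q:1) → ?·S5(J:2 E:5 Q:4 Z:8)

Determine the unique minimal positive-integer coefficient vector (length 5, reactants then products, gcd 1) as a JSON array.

Coefficients: [2, 5, 2, 4, 2]

J: 2·0+5·0+2·2+4·0 = 4 | 2·2 = 4
E: 2·0+5·2+2·0+4·0 = 10 | 2·5 = 10
Q: 2·2+5·0+2·0+4·1 = 8 | 2·4 = 8
Z: 2·3+5·2+2·0+4·0 = 16 | 2·8 = 16
gcd(2,5,2,4,2) = 1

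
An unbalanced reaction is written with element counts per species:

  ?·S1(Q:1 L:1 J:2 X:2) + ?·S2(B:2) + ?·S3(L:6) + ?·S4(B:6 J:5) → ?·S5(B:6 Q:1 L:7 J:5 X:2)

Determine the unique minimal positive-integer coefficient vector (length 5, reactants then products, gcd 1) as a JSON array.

B: 5·0+6·2+5·0+3·6 = 30 | 5·6 = 30
Q: 5·1+6·0+5·0+3·0 = 5 | 5·1 = 5
L: 5·1+6·0+5·6+3·0 = 35 | 5·7 = 35
J: 5·2+6·0+5·0+3·5 = 25 | 5·5 = 25
X: 5·2+6·0+5·0+3·0 = 10 | 5·2 = 10
gcd(5,6,5,3,5) = 1

Coefficients: [5, 6, 5, 3, 5]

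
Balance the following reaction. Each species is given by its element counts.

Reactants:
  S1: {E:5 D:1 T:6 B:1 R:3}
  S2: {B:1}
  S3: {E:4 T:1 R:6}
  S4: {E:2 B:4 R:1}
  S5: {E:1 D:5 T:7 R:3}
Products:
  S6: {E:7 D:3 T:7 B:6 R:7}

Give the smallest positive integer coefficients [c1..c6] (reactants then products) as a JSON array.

Coefficients: [1, 3, 1, 2, 1, 2]

E: 1·5+3·0+1·4+2·2+1·1 = 14 | 2·7 = 14
D: 1·1+3·0+1·0+2·0+1·5 = 6 | 2·3 = 6
T: 1·6+3·0+1·1+2·0+1·7 = 14 | 2·7 = 14
B: 1·1+3·1+1·0+2·4+1·0 = 12 | 2·6 = 12
R: 1·3+3·0+1·6+2·1+1·3 = 14 | 2·7 = 14
gcd(1,3,1,2,1,2) = 1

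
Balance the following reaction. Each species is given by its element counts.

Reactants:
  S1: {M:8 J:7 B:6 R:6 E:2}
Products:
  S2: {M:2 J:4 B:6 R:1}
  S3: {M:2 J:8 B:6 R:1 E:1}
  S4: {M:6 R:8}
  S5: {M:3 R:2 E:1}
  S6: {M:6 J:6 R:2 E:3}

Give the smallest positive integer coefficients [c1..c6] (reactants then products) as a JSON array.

Coefficients: [6, 3, 3, 2, 6, 1]

M: 6·8 = 48 | 3·2+3·2+2·6+6·3+1·6 = 48
J: 6·7 = 42 | 3·4+3·8+2·0+6·0+1·6 = 42
B: 6·6 = 36 | 3·6+3·6+2·0+6·0+1·0 = 36
R: 6·6 = 36 | 3·1+3·1+2·8+6·2+1·2 = 36
E: 6·2 = 12 | 3·0+3·1+2·0+6·1+1·3 = 12
gcd(6,3,3,2,6,1) = 1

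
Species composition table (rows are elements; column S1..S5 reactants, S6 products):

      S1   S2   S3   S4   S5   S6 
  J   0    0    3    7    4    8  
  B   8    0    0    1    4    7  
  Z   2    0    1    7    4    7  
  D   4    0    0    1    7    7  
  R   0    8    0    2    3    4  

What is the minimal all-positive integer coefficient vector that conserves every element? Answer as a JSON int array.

Coefficients: [3, 1, 6, 2, 4, 6]

J: 3·0+1·0+6·3+2·7+4·4 = 48 | 6·8 = 48
B: 3·8+1·0+6·0+2·1+4·4 = 42 | 6·7 = 42
Z: 3·2+1·0+6·1+2·7+4·4 = 42 | 6·7 = 42
D: 3·4+1·0+6·0+2·1+4·7 = 42 | 6·7 = 42
R: 3·0+1·8+6·0+2·2+4·3 = 24 | 6·4 = 24
gcd(3,1,6,2,4,6) = 1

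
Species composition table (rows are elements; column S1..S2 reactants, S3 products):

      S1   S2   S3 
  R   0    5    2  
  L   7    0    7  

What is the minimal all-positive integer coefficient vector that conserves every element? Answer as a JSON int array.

R: 5·0+2·5 = 10 | 5·2 = 10
L: 5·7+2·0 = 35 | 5·7 = 35
gcd(5,2,5) = 1

Coefficients: [5, 2, 5]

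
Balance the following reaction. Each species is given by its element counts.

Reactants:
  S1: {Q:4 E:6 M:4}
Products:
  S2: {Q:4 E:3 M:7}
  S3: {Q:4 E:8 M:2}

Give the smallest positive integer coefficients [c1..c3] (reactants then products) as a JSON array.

Q: 5·4 = 20 | 2·4+3·4 = 20
E: 5·6 = 30 | 2·3+3·8 = 30
M: 5·4 = 20 | 2·7+3·2 = 20
gcd(5,2,3) = 1

Coefficients: [5, 2, 3]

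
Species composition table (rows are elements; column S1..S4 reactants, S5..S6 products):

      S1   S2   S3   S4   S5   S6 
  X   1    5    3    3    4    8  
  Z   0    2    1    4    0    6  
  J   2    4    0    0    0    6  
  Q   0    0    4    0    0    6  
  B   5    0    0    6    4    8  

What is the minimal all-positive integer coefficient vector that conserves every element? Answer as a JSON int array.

Coefficients: [6, 3, 6, 3, 4, 4]

X: 6·1+3·5+6·3+3·3 = 48 | 4·4+4·8 = 48
Z: 6·0+3·2+6·1+3·4 = 24 | 4·0+4·6 = 24
J: 6·2+3·4+6·0+3·0 = 24 | 4·0+4·6 = 24
Q: 6·0+3·0+6·4+3·0 = 24 | 4·0+4·6 = 24
B: 6·5+3·0+6·0+3·6 = 48 | 4·4+4·8 = 48
gcd(6,3,6,3,4,4) = 1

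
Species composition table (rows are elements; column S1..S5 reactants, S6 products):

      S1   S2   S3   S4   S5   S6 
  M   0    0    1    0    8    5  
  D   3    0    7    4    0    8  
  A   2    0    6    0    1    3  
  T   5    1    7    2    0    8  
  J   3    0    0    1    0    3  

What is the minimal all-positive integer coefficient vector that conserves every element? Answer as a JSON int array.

M: 3·0+6·0+1·1+6·0+3·8 = 25 | 5·5 = 25
D: 3·3+6·0+1·7+6·4+3·0 = 40 | 5·8 = 40
A: 3·2+6·0+1·6+6·0+3·1 = 15 | 5·3 = 15
T: 3·5+6·1+1·7+6·2+3·0 = 40 | 5·8 = 40
J: 3·3+6·0+1·0+6·1+3·0 = 15 | 5·3 = 15
gcd(3,6,1,6,3,5) = 1

Coefficients: [3, 6, 1, 6, 3, 5]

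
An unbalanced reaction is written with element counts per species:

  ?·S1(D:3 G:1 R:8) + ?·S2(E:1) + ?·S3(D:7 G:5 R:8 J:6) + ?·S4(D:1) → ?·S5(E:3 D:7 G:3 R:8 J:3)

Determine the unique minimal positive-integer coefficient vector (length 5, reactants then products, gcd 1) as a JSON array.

Coefficients: [1, 6, 1, 4, 2]

E: 1·0+6·1+1·0+4·0 = 6 | 2·3 = 6
D: 1·3+6·0+1·7+4·1 = 14 | 2·7 = 14
G: 1·1+6·0+1·5+4·0 = 6 | 2·3 = 6
R: 1·8+6·0+1·8+4·0 = 16 | 2·8 = 16
J: 1·0+6·0+1·6+4·0 = 6 | 2·3 = 6
gcd(1,6,1,4,2) = 1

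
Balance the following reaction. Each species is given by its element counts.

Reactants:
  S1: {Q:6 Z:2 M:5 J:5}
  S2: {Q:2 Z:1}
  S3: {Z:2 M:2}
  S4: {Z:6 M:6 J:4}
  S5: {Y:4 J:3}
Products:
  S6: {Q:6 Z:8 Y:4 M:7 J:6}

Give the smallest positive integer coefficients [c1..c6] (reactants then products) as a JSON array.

Q: 1·6+6·2+5·0+1·0+3·0 = 18 | 3·6 = 18
Z: 1·2+6·1+5·2+1·6+3·0 = 24 | 3·8 = 24
Y: 1·0+6·0+5·0+1·0+3·4 = 12 | 3·4 = 12
M: 1·5+6·0+5·2+1·6+3·0 = 21 | 3·7 = 21
J: 1·5+6·0+5·0+1·4+3·3 = 18 | 3·6 = 18
gcd(1,6,5,1,3,3) = 1

Coefficients: [1, 6, 5, 1, 3, 3]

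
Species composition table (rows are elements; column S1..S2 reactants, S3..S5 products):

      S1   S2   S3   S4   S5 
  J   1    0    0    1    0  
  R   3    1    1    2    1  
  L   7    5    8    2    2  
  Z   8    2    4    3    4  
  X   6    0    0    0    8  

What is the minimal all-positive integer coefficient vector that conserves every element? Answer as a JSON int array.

Coefficients: [4, 2, 3, 4, 3]

J: 4·1+2·0 = 4 | 3·0+4·1+3·0 = 4
R: 4·3+2·1 = 14 | 3·1+4·2+3·1 = 14
L: 4·7+2·5 = 38 | 3·8+4·2+3·2 = 38
Z: 4·8+2·2 = 36 | 3·4+4·3+3·4 = 36
X: 4·6+2·0 = 24 | 3·0+4·0+3·8 = 24
gcd(4,2,3,4,3) = 1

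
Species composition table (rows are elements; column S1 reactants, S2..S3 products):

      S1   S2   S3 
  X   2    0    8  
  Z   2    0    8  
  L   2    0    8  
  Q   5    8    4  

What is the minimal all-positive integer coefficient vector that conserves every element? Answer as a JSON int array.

Coefficients: [4, 2, 1]

X: 4·2 = 8 | 2·0+1·8 = 8
Z: 4·2 = 8 | 2·0+1·8 = 8
L: 4·2 = 8 | 2·0+1·8 = 8
Q: 4·5 = 20 | 2·8+1·4 = 20
gcd(4,2,1) = 1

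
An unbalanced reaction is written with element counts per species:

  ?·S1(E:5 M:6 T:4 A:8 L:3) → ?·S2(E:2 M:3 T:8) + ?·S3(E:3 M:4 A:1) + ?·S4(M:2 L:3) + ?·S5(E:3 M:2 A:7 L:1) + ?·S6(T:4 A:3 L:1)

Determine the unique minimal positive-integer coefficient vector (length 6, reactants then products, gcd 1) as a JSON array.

Coefficients: [5, 2, 2, 3, 5, 1]

E: 5·5 = 25 | 2·2+2·3+3·0+5·3+1·0 = 25
M: 5·6 = 30 | 2·3+2·4+3·2+5·2+1·0 = 30
T: 5·4 = 20 | 2·8+2·0+3·0+5·0+1·4 = 20
A: 5·8 = 40 | 2·0+2·1+3·0+5·7+1·3 = 40
L: 5·3 = 15 | 2·0+2·0+3·3+5·1+1·1 = 15
gcd(5,2,2,3,5,1) = 1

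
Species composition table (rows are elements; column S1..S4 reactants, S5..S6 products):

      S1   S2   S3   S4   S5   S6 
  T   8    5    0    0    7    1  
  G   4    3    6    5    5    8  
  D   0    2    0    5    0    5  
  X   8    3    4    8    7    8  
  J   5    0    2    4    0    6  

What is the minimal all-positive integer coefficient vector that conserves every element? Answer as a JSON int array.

Coefficients: [2, 5, 5, 4, 5, 6]

T: 2·8+5·5+5·0+4·0 = 41 | 5·7+6·1 = 41
G: 2·4+5·3+5·6+4·5 = 73 | 5·5+6·8 = 73
D: 2·0+5·2+5·0+4·5 = 30 | 5·0+6·5 = 30
X: 2·8+5·3+5·4+4·8 = 83 | 5·7+6·8 = 83
J: 2·5+5·0+5·2+4·4 = 36 | 5·0+6·6 = 36
gcd(2,5,5,4,5,6) = 1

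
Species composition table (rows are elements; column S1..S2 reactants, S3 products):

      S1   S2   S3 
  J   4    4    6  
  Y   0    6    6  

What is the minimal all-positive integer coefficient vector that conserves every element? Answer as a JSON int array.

Coefficients: [1, 2, 2]

J: 1·4+2·4 = 12 | 2·6 = 12
Y: 1·0+2·6 = 12 | 2·6 = 12
gcd(1,2,2) = 1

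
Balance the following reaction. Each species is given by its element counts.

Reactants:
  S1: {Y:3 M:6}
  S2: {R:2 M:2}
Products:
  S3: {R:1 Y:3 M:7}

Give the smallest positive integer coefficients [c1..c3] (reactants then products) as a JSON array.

R: 2·0+1·2 = 2 | 2·1 = 2
Y: 2·3+1·0 = 6 | 2·3 = 6
M: 2·6+1·2 = 14 | 2·7 = 14
gcd(2,1,2) = 1

Coefficients: [2, 1, 2]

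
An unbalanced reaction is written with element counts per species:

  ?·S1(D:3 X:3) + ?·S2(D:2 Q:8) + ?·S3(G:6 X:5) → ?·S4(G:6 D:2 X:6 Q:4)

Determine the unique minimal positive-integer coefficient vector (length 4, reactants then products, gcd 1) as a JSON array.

G: 2·0+3·0+6·6 = 36 | 6·6 = 36
D: 2·3+3·2+6·0 = 12 | 6·2 = 12
X: 2·3+3·0+6·5 = 36 | 6·6 = 36
Q: 2·0+3·8+6·0 = 24 | 6·4 = 24
gcd(2,3,6,6) = 1

Coefficients: [2, 3, 6, 6]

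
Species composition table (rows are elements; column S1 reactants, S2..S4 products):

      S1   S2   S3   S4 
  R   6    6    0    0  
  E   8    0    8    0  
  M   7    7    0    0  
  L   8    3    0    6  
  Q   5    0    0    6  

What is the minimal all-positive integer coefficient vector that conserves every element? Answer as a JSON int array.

Coefficients: [6, 6, 6, 5]

R: 6·6 = 36 | 6·6+6·0+5·0 = 36
E: 6·8 = 48 | 6·0+6·8+5·0 = 48
M: 6·7 = 42 | 6·7+6·0+5·0 = 42
L: 6·8 = 48 | 6·3+6·0+5·6 = 48
Q: 6·5 = 30 | 6·0+6·0+5·6 = 30
gcd(6,6,6,5) = 1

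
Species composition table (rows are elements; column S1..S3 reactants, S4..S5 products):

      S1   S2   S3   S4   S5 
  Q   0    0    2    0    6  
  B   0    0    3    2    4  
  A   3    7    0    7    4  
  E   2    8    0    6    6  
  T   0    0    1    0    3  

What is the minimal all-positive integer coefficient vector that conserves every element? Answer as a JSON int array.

Coefficients: [5, 4, 6, 5, 2]

Q: 5·0+4·0+6·2 = 12 | 5·0+2·6 = 12
B: 5·0+4·0+6·3 = 18 | 5·2+2·4 = 18
A: 5·3+4·7+6·0 = 43 | 5·7+2·4 = 43
E: 5·2+4·8+6·0 = 42 | 5·6+2·6 = 42
T: 5·0+4·0+6·1 = 6 | 5·0+2·3 = 6
gcd(5,4,6,5,2) = 1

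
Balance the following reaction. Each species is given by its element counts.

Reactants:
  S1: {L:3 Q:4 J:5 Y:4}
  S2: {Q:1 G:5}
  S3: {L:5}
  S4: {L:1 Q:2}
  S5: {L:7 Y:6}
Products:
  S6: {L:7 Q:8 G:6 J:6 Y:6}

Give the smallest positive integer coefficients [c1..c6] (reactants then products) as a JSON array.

Coefficients: [6, 6, 1, 5, 1, 5]

L: 6·3+6·0+1·5+5·1+1·7 = 35 | 5·7 = 35
Q: 6·4+6·1+1·0+5·2+1·0 = 40 | 5·8 = 40
G: 6·0+6·5+1·0+5·0+1·0 = 30 | 5·6 = 30
J: 6·5+6·0+1·0+5·0+1·0 = 30 | 5·6 = 30
Y: 6·4+6·0+1·0+5·0+1·6 = 30 | 5·6 = 30
gcd(6,6,1,5,1,5) = 1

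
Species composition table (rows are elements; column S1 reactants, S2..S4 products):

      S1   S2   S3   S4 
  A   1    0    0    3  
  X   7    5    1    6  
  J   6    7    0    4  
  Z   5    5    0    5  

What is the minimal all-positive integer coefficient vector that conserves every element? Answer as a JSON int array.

Coefficients: [3, 2, 5, 1]

A: 3·1 = 3 | 2·0+5·0+1·3 = 3
X: 3·7 = 21 | 2·5+5·1+1·6 = 21
J: 3·6 = 18 | 2·7+5·0+1·4 = 18
Z: 3·5 = 15 | 2·5+5·0+1·5 = 15
gcd(3,2,5,1) = 1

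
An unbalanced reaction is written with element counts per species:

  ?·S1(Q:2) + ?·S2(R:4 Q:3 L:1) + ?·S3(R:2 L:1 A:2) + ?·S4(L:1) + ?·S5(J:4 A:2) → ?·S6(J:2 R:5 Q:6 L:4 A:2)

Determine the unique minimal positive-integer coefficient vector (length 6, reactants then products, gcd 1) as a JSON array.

Coefficients: [3, 2, 1, 5, 1, 2]

J: 3·0+2·0+1·0+5·0+1·4 = 4 | 2·2 = 4
R: 3·0+2·4+1·2+5·0+1·0 = 10 | 2·5 = 10
Q: 3·2+2·3+1·0+5·0+1·0 = 12 | 2·6 = 12
L: 3·0+2·1+1·1+5·1+1·0 = 8 | 2·4 = 8
A: 3·0+2·0+1·2+5·0+1·2 = 4 | 2·2 = 4
gcd(3,2,1,5,1,2) = 1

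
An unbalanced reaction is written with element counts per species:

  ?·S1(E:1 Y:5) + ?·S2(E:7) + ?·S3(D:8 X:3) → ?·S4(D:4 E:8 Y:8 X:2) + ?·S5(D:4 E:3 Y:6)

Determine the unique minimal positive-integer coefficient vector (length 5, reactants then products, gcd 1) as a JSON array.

Coefficients: [6, 3, 2, 3, 1]

D: 6·0+3·0+2·8 = 16 | 3·4+1·4 = 16
E: 6·1+3·7+2·0 = 27 | 3·8+1·3 = 27
Y: 6·5+3·0+2·0 = 30 | 3·8+1·6 = 30
X: 6·0+3·0+2·3 = 6 | 3·2+1·0 = 6
gcd(6,3,2,3,1) = 1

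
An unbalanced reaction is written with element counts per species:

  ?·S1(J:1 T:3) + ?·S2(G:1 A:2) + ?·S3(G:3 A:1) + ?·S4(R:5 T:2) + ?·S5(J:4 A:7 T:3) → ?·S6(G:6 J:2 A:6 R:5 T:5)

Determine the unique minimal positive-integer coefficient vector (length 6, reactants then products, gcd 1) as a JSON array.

G: 2·0+3·1+5·3+3·0+1·0 = 18 | 3·6 = 18
J: 2·1+3·0+5·0+3·0+1·4 = 6 | 3·2 = 6
A: 2·0+3·2+5·1+3·0+1·7 = 18 | 3·6 = 18
R: 2·0+3·0+5·0+3·5+1·0 = 15 | 3·5 = 15
T: 2·3+3·0+5·0+3·2+1·3 = 15 | 3·5 = 15
gcd(2,3,5,3,1,3) = 1

Coefficients: [2, 3, 5, 3, 1, 3]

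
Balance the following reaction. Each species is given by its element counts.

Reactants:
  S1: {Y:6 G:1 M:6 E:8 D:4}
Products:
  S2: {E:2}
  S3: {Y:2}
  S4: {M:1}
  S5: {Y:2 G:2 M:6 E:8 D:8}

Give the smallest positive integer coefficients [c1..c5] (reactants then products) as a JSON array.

Y: 2·6 = 12 | 4·0+5·2+6·0+1·2 = 12
G: 2·1 = 2 | 4·0+5·0+6·0+1·2 = 2
M: 2·6 = 12 | 4·0+5·0+6·1+1·6 = 12
E: 2·8 = 16 | 4·2+5·0+6·0+1·8 = 16
D: 2·4 = 8 | 4·0+5·0+6·0+1·8 = 8
gcd(2,4,5,6,1) = 1

Coefficients: [2, 4, 5, 6, 1]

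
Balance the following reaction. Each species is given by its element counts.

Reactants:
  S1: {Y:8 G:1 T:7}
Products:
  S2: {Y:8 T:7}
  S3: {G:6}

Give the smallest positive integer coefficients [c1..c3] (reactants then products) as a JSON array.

Coefficients: [6, 6, 1]

Y: 6·8 = 48 | 6·8+1·0 = 48
G: 6·1 = 6 | 6·0+1·6 = 6
T: 6·7 = 42 | 6·7+1·0 = 42
gcd(6,6,1) = 1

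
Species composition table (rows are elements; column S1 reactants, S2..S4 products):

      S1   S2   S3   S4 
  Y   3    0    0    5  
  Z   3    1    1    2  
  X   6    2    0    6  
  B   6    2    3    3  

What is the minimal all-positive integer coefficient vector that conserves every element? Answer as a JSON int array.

Coefficients: [5, 6, 3, 3]

Y: 5·3 = 15 | 6·0+3·0+3·5 = 15
Z: 5·3 = 15 | 6·1+3·1+3·2 = 15
X: 5·6 = 30 | 6·2+3·0+3·6 = 30
B: 5·6 = 30 | 6·2+3·3+3·3 = 30
gcd(5,6,3,3) = 1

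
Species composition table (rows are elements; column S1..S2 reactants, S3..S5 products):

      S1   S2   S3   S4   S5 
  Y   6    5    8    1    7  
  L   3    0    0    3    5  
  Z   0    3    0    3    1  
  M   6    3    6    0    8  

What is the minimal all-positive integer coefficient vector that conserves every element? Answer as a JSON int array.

Y: 6·6+2·5 = 46 | 3·8+1·1+3·7 = 46
L: 6·3+2·0 = 18 | 3·0+1·3+3·5 = 18
Z: 6·0+2·3 = 6 | 3·0+1·3+3·1 = 6
M: 6·6+2·3 = 42 | 3·6+1·0+3·8 = 42
gcd(6,2,3,1,3) = 1

Coefficients: [6, 2, 3, 1, 3]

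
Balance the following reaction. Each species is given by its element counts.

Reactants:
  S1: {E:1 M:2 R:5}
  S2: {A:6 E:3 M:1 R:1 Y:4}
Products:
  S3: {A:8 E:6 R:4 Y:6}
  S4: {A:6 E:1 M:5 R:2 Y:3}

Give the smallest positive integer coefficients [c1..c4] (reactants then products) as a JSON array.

Coefficients: [2, 6, 3, 2]

A: 2·0+6·6 = 36 | 3·8+2·6 = 36
E: 2·1+6·3 = 20 | 3·6+2·1 = 20
M: 2·2+6·1 = 10 | 3·0+2·5 = 10
R: 2·5+6·1 = 16 | 3·4+2·2 = 16
Y: 2·0+6·4 = 24 | 3·6+2·3 = 24
gcd(2,6,3,2) = 1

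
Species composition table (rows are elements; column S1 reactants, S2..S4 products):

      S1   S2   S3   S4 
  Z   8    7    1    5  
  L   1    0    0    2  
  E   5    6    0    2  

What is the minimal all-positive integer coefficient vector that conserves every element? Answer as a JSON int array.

Coefficients: [6, 4, 5, 3]

Z: 6·8 = 48 | 4·7+5·1+3·5 = 48
L: 6·1 = 6 | 4·0+5·0+3·2 = 6
E: 6·5 = 30 | 4·6+5·0+3·2 = 30
gcd(6,4,5,3) = 1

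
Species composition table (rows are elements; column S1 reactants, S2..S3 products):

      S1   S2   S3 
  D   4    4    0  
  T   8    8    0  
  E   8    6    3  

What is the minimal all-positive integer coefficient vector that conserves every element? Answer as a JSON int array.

Coefficients: [3, 3, 2]

D: 3·4 = 12 | 3·4+2·0 = 12
T: 3·8 = 24 | 3·8+2·0 = 24
E: 3·8 = 24 | 3·6+2·3 = 24
gcd(3,3,2) = 1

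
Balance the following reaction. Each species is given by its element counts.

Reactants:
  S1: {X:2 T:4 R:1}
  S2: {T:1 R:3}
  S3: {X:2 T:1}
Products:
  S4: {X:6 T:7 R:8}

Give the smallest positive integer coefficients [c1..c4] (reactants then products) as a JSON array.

Coefficients: [1, 5, 5, 2]

X: 1·2+5·0+5·2 = 12 | 2·6 = 12
T: 1·4+5·1+5·1 = 14 | 2·7 = 14
R: 1·1+5·3+5·0 = 16 | 2·8 = 16
gcd(1,5,5,2) = 1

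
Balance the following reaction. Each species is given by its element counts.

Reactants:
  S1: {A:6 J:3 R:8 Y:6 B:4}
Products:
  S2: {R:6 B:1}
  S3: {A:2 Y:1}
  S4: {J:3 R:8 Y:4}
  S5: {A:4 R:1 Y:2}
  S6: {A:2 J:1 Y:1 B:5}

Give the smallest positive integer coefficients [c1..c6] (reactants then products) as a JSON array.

A: 4·6 = 24 | 1·0+5·2+3·0+2·4+3·2 = 24
J: 4·3 = 12 | 1·0+5·0+3·3+2·0+3·1 = 12
R: 4·8 = 32 | 1·6+5·0+3·8+2·1+3·0 = 32
Y: 4·6 = 24 | 1·0+5·1+3·4+2·2+3·1 = 24
B: 4·4 = 16 | 1·1+5·0+3·0+2·0+3·5 = 16
gcd(4,1,5,3,2,3) = 1

Coefficients: [4, 1, 5, 3, 2, 3]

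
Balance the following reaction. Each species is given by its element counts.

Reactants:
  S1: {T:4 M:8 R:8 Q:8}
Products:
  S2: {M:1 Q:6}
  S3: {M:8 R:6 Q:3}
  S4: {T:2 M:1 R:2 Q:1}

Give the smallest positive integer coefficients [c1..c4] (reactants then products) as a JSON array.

Coefficients: [3, 2, 2, 6]

T: 3·4 = 12 | 2·0+2·0+6·2 = 12
M: 3·8 = 24 | 2·1+2·8+6·1 = 24
R: 3·8 = 24 | 2·0+2·6+6·2 = 24
Q: 3·8 = 24 | 2·6+2·3+6·1 = 24
gcd(3,2,2,6) = 1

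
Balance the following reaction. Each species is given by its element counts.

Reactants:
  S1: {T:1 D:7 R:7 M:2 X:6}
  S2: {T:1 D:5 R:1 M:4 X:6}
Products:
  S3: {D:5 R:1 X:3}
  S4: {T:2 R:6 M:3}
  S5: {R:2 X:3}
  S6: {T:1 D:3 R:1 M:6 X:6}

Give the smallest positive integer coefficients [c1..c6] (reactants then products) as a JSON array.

Coefficients: [3, 3, 6, 2, 2, 2]

T: 3·1+3·1 = 6 | 6·0+2·2+2·0+2·1 = 6
D: 3·7+3·5 = 36 | 6·5+2·0+2·0+2·3 = 36
R: 3·7+3·1 = 24 | 6·1+2·6+2·2+2·1 = 24
M: 3·2+3·4 = 18 | 6·0+2·3+2·0+2·6 = 18
X: 3·6+3·6 = 36 | 6·3+2·0+2·3+2·6 = 36
gcd(3,3,6,2,2,2) = 1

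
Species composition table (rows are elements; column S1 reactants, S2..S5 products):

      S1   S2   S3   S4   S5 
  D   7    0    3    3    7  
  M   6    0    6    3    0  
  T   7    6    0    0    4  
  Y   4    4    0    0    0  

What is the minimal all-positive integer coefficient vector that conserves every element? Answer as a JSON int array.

D: 4·7 = 28 | 4·0+1·3+6·3+1·7 = 28
M: 4·6 = 24 | 4·0+1·6+6·3+1·0 = 24
T: 4·7 = 28 | 4·6+1·0+6·0+1·4 = 28
Y: 4·4 = 16 | 4·4+1·0+6·0+1·0 = 16
gcd(4,4,1,6,1) = 1

Coefficients: [4, 4, 1, 6, 1]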